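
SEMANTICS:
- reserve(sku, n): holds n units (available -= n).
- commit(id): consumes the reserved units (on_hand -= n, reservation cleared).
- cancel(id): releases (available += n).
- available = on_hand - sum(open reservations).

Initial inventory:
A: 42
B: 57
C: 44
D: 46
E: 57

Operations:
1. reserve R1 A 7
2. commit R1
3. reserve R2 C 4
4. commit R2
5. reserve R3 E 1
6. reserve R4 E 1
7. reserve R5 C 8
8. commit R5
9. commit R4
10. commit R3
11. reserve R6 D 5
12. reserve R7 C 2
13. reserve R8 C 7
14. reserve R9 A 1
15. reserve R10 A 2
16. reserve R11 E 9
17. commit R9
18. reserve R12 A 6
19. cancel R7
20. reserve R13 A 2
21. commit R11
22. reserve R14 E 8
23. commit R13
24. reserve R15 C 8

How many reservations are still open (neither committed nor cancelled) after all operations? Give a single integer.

Step 1: reserve R1 A 7 -> on_hand[A=42 B=57 C=44 D=46 E=57] avail[A=35 B=57 C=44 D=46 E=57] open={R1}
Step 2: commit R1 -> on_hand[A=35 B=57 C=44 D=46 E=57] avail[A=35 B=57 C=44 D=46 E=57] open={}
Step 3: reserve R2 C 4 -> on_hand[A=35 B=57 C=44 D=46 E=57] avail[A=35 B=57 C=40 D=46 E=57] open={R2}
Step 4: commit R2 -> on_hand[A=35 B=57 C=40 D=46 E=57] avail[A=35 B=57 C=40 D=46 E=57] open={}
Step 5: reserve R3 E 1 -> on_hand[A=35 B=57 C=40 D=46 E=57] avail[A=35 B=57 C=40 D=46 E=56] open={R3}
Step 6: reserve R4 E 1 -> on_hand[A=35 B=57 C=40 D=46 E=57] avail[A=35 B=57 C=40 D=46 E=55] open={R3,R4}
Step 7: reserve R5 C 8 -> on_hand[A=35 B=57 C=40 D=46 E=57] avail[A=35 B=57 C=32 D=46 E=55] open={R3,R4,R5}
Step 8: commit R5 -> on_hand[A=35 B=57 C=32 D=46 E=57] avail[A=35 B=57 C=32 D=46 E=55] open={R3,R4}
Step 9: commit R4 -> on_hand[A=35 B=57 C=32 D=46 E=56] avail[A=35 B=57 C=32 D=46 E=55] open={R3}
Step 10: commit R3 -> on_hand[A=35 B=57 C=32 D=46 E=55] avail[A=35 B=57 C=32 D=46 E=55] open={}
Step 11: reserve R6 D 5 -> on_hand[A=35 B=57 C=32 D=46 E=55] avail[A=35 B=57 C=32 D=41 E=55] open={R6}
Step 12: reserve R7 C 2 -> on_hand[A=35 B=57 C=32 D=46 E=55] avail[A=35 B=57 C=30 D=41 E=55] open={R6,R7}
Step 13: reserve R8 C 7 -> on_hand[A=35 B=57 C=32 D=46 E=55] avail[A=35 B=57 C=23 D=41 E=55] open={R6,R7,R8}
Step 14: reserve R9 A 1 -> on_hand[A=35 B=57 C=32 D=46 E=55] avail[A=34 B=57 C=23 D=41 E=55] open={R6,R7,R8,R9}
Step 15: reserve R10 A 2 -> on_hand[A=35 B=57 C=32 D=46 E=55] avail[A=32 B=57 C=23 D=41 E=55] open={R10,R6,R7,R8,R9}
Step 16: reserve R11 E 9 -> on_hand[A=35 B=57 C=32 D=46 E=55] avail[A=32 B=57 C=23 D=41 E=46] open={R10,R11,R6,R7,R8,R9}
Step 17: commit R9 -> on_hand[A=34 B=57 C=32 D=46 E=55] avail[A=32 B=57 C=23 D=41 E=46] open={R10,R11,R6,R7,R8}
Step 18: reserve R12 A 6 -> on_hand[A=34 B=57 C=32 D=46 E=55] avail[A=26 B=57 C=23 D=41 E=46] open={R10,R11,R12,R6,R7,R8}
Step 19: cancel R7 -> on_hand[A=34 B=57 C=32 D=46 E=55] avail[A=26 B=57 C=25 D=41 E=46] open={R10,R11,R12,R6,R8}
Step 20: reserve R13 A 2 -> on_hand[A=34 B=57 C=32 D=46 E=55] avail[A=24 B=57 C=25 D=41 E=46] open={R10,R11,R12,R13,R6,R8}
Step 21: commit R11 -> on_hand[A=34 B=57 C=32 D=46 E=46] avail[A=24 B=57 C=25 D=41 E=46] open={R10,R12,R13,R6,R8}
Step 22: reserve R14 E 8 -> on_hand[A=34 B=57 C=32 D=46 E=46] avail[A=24 B=57 C=25 D=41 E=38] open={R10,R12,R13,R14,R6,R8}
Step 23: commit R13 -> on_hand[A=32 B=57 C=32 D=46 E=46] avail[A=24 B=57 C=25 D=41 E=38] open={R10,R12,R14,R6,R8}
Step 24: reserve R15 C 8 -> on_hand[A=32 B=57 C=32 D=46 E=46] avail[A=24 B=57 C=17 D=41 E=38] open={R10,R12,R14,R15,R6,R8}
Open reservations: ['R10', 'R12', 'R14', 'R15', 'R6', 'R8'] -> 6

Answer: 6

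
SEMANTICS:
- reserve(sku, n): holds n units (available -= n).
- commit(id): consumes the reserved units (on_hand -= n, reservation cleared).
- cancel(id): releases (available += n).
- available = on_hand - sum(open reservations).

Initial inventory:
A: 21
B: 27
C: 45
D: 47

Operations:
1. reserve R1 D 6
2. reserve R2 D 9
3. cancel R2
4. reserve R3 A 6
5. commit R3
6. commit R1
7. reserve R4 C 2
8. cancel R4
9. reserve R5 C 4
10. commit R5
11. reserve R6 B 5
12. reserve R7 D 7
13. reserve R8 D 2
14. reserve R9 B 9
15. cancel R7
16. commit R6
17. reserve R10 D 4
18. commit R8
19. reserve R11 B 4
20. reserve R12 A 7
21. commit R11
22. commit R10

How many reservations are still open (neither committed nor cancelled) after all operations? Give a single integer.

Step 1: reserve R1 D 6 -> on_hand[A=21 B=27 C=45 D=47] avail[A=21 B=27 C=45 D=41] open={R1}
Step 2: reserve R2 D 9 -> on_hand[A=21 B=27 C=45 D=47] avail[A=21 B=27 C=45 D=32] open={R1,R2}
Step 3: cancel R2 -> on_hand[A=21 B=27 C=45 D=47] avail[A=21 B=27 C=45 D=41] open={R1}
Step 4: reserve R3 A 6 -> on_hand[A=21 B=27 C=45 D=47] avail[A=15 B=27 C=45 D=41] open={R1,R3}
Step 5: commit R3 -> on_hand[A=15 B=27 C=45 D=47] avail[A=15 B=27 C=45 D=41] open={R1}
Step 6: commit R1 -> on_hand[A=15 B=27 C=45 D=41] avail[A=15 B=27 C=45 D=41] open={}
Step 7: reserve R4 C 2 -> on_hand[A=15 B=27 C=45 D=41] avail[A=15 B=27 C=43 D=41] open={R4}
Step 8: cancel R4 -> on_hand[A=15 B=27 C=45 D=41] avail[A=15 B=27 C=45 D=41] open={}
Step 9: reserve R5 C 4 -> on_hand[A=15 B=27 C=45 D=41] avail[A=15 B=27 C=41 D=41] open={R5}
Step 10: commit R5 -> on_hand[A=15 B=27 C=41 D=41] avail[A=15 B=27 C=41 D=41] open={}
Step 11: reserve R6 B 5 -> on_hand[A=15 B=27 C=41 D=41] avail[A=15 B=22 C=41 D=41] open={R6}
Step 12: reserve R7 D 7 -> on_hand[A=15 B=27 C=41 D=41] avail[A=15 B=22 C=41 D=34] open={R6,R7}
Step 13: reserve R8 D 2 -> on_hand[A=15 B=27 C=41 D=41] avail[A=15 B=22 C=41 D=32] open={R6,R7,R8}
Step 14: reserve R9 B 9 -> on_hand[A=15 B=27 C=41 D=41] avail[A=15 B=13 C=41 D=32] open={R6,R7,R8,R9}
Step 15: cancel R7 -> on_hand[A=15 B=27 C=41 D=41] avail[A=15 B=13 C=41 D=39] open={R6,R8,R9}
Step 16: commit R6 -> on_hand[A=15 B=22 C=41 D=41] avail[A=15 B=13 C=41 D=39] open={R8,R9}
Step 17: reserve R10 D 4 -> on_hand[A=15 B=22 C=41 D=41] avail[A=15 B=13 C=41 D=35] open={R10,R8,R9}
Step 18: commit R8 -> on_hand[A=15 B=22 C=41 D=39] avail[A=15 B=13 C=41 D=35] open={R10,R9}
Step 19: reserve R11 B 4 -> on_hand[A=15 B=22 C=41 D=39] avail[A=15 B=9 C=41 D=35] open={R10,R11,R9}
Step 20: reserve R12 A 7 -> on_hand[A=15 B=22 C=41 D=39] avail[A=8 B=9 C=41 D=35] open={R10,R11,R12,R9}
Step 21: commit R11 -> on_hand[A=15 B=18 C=41 D=39] avail[A=8 B=9 C=41 D=35] open={R10,R12,R9}
Step 22: commit R10 -> on_hand[A=15 B=18 C=41 D=35] avail[A=8 B=9 C=41 D=35] open={R12,R9}
Open reservations: ['R12', 'R9'] -> 2

Answer: 2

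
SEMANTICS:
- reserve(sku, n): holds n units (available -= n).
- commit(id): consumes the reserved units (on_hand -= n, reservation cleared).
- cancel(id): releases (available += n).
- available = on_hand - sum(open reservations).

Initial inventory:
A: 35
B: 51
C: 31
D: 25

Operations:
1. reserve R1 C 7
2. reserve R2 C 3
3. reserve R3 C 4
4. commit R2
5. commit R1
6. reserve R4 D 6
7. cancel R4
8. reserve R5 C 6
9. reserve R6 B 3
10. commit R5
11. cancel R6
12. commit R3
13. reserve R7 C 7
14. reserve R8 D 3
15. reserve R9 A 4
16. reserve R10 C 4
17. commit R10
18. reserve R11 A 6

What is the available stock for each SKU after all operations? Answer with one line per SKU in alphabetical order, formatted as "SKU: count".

Step 1: reserve R1 C 7 -> on_hand[A=35 B=51 C=31 D=25] avail[A=35 B=51 C=24 D=25] open={R1}
Step 2: reserve R2 C 3 -> on_hand[A=35 B=51 C=31 D=25] avail[A=35 B=51 C=21 D=25] open={R1,R2}
Step 3: reserve R3 C 4 -> on_hand[A=35 B=51 C=31 D=25] avail[A=35 B=51 C=17 D=25] open={R1,R2,R3}
Step 4: commit R2 -> on_hand[A=35 B=51 C=28 D=25] avail[A=35 B=51 C=17 D=25] open={R1,R3}
Step 5: commit R1 -> on_hand[A=35 B=51 C=21 D=25] avail[A=35 B=51 C=17 D=25] open={R3}
Step 6: reserve R4 D 6 -> on_hand[A=35 B=51 C=21 D=25] avail[A=35 B=51 C=17 D=19] open={R3,R4}
Step 7: cancel R4 -> on_hand[A=35 B=51 C=21 D=25] avail[A=35 B=51 C=17 D=25] open={R3}
Step 8: reserve R5 C 6 -> on_hand[A=35 B=51 C=21 D=25] avail[A=35 B=51 C=11 D=25] open={R3,R5}
Step 9: reserve R6 B 3 -> on_hand[A=35 B=51 C=21 D=25] avail[A=35 B=48 C=11 D=25] open={R3,R5,R6}
Step 10: commit R5 -> on_hand[A=35 B=51 C=15 D=25] avail[A=35 B=48 C=11 D=25] open={R3,R6}
Step 11: cancel R6 -> on_hand[A=35 B=51 C=15 D=25] avail[A=35 B=51 C=11 D=25] open={R3}
Step 12: commit R3 -> on_hand[A=35 B=51 C=11 D=25] avail[A=35 B=51 C=11 D=25] open={}
Step 13: reserve R7 C 7 -> on_hand[A=35 B=51 C=11 D=25] avail[A=35 B=51 C=4 D=25] open={R7}
Step 14: reserve R8 D 3 -> on_hand[A=35 B=51 C=11 D=25] avail[A=35 B=51 C=4 D=22] open={R7,R8}
Step 15: reserve R9 A 4 -> on_hand[A=35 B=51 C=11 D=25] avail[A=31 B=51 C=4 D=22] open={R7,R8,R9}
Step 16: reserve R10 C 4 -> on_hand[A=35 B=51 C=11 D=25] avail[A=31 B=51 C=0 D=22] open={R10,R7,R8,R9}
Step 17: commit R10 -> on_hand[A=35 B=51 C=7 D=25] avail[A=31 B=51 C=0 D=22] open={R7,R8,R9}
Step 18: reserve R11 A 6 -> on_hand[A=35 B=51 C=7 D=25] avail[A=25 B=51 C=0 D=22] open={R11,R7,R8,R9}

Answer: A: 25
B: 51
C: 0
D: 22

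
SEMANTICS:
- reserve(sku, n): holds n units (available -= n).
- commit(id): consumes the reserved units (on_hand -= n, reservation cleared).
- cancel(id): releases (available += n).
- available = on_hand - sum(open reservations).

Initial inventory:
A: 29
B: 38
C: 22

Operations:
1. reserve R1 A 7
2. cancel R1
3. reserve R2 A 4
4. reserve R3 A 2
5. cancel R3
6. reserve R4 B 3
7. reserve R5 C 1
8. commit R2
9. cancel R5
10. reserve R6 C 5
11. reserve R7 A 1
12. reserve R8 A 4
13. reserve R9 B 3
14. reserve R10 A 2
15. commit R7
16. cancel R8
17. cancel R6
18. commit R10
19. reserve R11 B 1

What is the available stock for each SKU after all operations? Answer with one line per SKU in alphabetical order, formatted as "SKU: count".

Step 1: reserve R1 A 7 -> on_hand[A=29 B=38 C=22] avail[A=22 B=38 C=22] open={R1}
Step 2: cancel R1 -> on_hand[A=29 B=38 C=22] avail[A=29 B=38 C=22] open={}
Step 3: reserve R2 A 4 -> on_hand[A=29 B=38 C=22] avail[A=25 B=38 C=22] open={R2}
Step 4: reserve R3 A 2 -> on_hand[A=29 B=38 C=22] avail[A=23 B=38 C=22] open={R2,R3}
Step 5: cancel R3 -> on_hand[A=29 B=38 C=22] avail[A=25 B=38 C=22] open={R2}
Step 6: reserve R4 B 3 -> on_hand[A=29 B=38 C=22] avail[A=25 B=35 C=22] open={R2,R4}
Step 7: reserve R5 C 1 -> on_hand[A=29 B=38 C=22] avail[A=25 B=35 C=21] open={R2,R4,R5}
Step 8: commit R2 -> on_hand[A=25 B=38 C=22] avail[A=25 B=35 C=21] open={R4,R5}
Step 9: cancel R5 -> on_hand[A=25 B=38 C=22] avail[A=25 B=35 C=22] open={R4}
Step 10: reserve R6 C 5 -> on_hand[A=25 B=38 C=22] avail[A=25 B=35 C=17] open={R4,R6}
Step 11: reserve R7 A 1 -> on_hand[A=25 B=38 C=22] avail[A=24 B=35 C=17] open={R4,R6,R7}
Step 12: reserve R8 A 4 -> on_hand[A=25 B=38 C=22] avail[A=20 B=35 C=17] open={R4,R6,R7,R8}
Step 13: reserve R9 B 3 -> on_hand[A=25 B=38 C=22] avail[A=20 B=32 C=17] open={R4,R6,R7,R8,R9}
Step 14: reserve R10 A 2 -> on_hand[A=25 B=38 C=22] avail[A=18 B=32 C=17] open={R10,R4,R6,R7,R8,R9}
Step 15: commit R7 -> on_hand[A=24 B=38 C=22] avail[A=18 B=32 C=17] open={R10,R4,R6,R8,R9}
Step 16: cancel R8 -> on_hand[A=24 B=38 C=22] avail[A=22 B=32 C=17] open={R10,R4,R6,R9}
Step 17: cancel R6 -> on_hand[A=24 B=38 C=22] avail[A=22 B=32 C=22] open={R10,R4,R9}
Step 18: commit R10 -> on_hand[A=22 B=38 C=22] avail[A=22 B=32 C=22] open={R4,R9}
Step 19: reserve R11 B 1 -> on_hand[A=22 B=38 C=22] avail[A=22 B=31 C=22] open={R11,R4,R9}

Answer: A: 22
B: 31
C: 22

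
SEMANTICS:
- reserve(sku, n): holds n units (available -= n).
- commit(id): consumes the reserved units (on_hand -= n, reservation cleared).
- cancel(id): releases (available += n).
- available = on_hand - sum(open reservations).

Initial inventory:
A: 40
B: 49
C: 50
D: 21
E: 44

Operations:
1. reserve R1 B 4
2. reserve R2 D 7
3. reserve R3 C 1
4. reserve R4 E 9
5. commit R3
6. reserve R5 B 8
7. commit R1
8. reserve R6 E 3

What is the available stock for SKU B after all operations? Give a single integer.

Answer: 37

Derivation:
Step 1: reserve R1 B 4 -> on_hand[A=40 B=49 C=50 D=21 E=44] avail[A=40 B=45 C=50 D=21 E=44] open={R1}
Step 2: reserve R2 D 7 -> on_hand[A=40 B=49 C=50 D=21 E=44] avail[A=40 B=45 C=50 D=14 E=44] open={R1,R2}
Step 3: reserve R3 C 1 -> on_hand[A=40 B=49 C=50 D=21 E=44] avail[A=40 B=45 C=49 D=14 E=44] open={R1,R2,R3}
Step 4: reserve R4 E 9 -> on_hand[A=40 B=49 C=50 D=21 E=44] avail[A=40 B=45 C=49 D=14 E=35] open={R1,R2,R3,R4}
Step 5: commit R3 -> on_hand[A=40 B=49 C=49 D=21 E=44] avail[A=40 B=45 C=49 D=14 E=35] open={R1,R2,R4}
Step 6: reserve R5 B 8 -> on_hand[A=40 B=49 C=49 D=21 E=44] avail[A=40 B=37 C=49 D=14 E=35] open={R1,R2,R4,R5}
Step 7: commit R1 -> on_hand[A=40 B=45 C=49 D=21 E=44] avail[A=40 B=37 C=49 D=14 E=35] open={R2,R4,R5}
Step 8: reserve R6 E 3 -> on_hand[A=40 B=45 C=49 D=21 E=44] avail[A=40 B=37 C=49 D=14 E=32] open={R2,R4,R5,R6}
Final available[B] = 37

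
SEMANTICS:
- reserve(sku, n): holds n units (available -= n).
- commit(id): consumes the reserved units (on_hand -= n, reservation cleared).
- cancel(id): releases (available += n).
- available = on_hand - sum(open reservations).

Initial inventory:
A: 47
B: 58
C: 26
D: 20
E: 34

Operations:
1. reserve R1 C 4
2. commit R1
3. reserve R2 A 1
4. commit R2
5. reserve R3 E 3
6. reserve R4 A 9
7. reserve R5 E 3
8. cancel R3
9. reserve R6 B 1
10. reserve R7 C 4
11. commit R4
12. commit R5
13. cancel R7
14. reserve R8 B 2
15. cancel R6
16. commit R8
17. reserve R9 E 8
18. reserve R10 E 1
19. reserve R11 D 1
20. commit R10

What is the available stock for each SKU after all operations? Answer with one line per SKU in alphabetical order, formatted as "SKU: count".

Answer: A: 37
B: 56
C: 22
D: 19
E: 22

Derivation:
Step 1: reserve R1 C 4 -> on_hand[A=47 B=58 C=26 D=20 E=34] avail[A=47 B=58 C=22 D=20 E=34] open={R1}
Step 2: commit R1 -> on_hand[A=47 B=58 C=22 D=20 E=34] avail[A=47 B=58 C=22 D=20 E=34] open={}
Step 3: reserve R2 A 1 -> on_hand[A=47 B=58 C=22 D=20 E=34] avail[A=46 B=58 C=22 D=20 E=34] open={R2}
Step 4: commit R2 -> on_hand[A=46 B=58 C=22 D=20 E=34] avail[A=46 B=58 C=22 D=20 E=34] open={}
Step 5: reserve R3 E 3 -> on_hand[A=46 B=58 C=22 D=20 E=34] avail[A=46 B=58 C=22 D=20 E=31] open={R3}
Step 6: reserve R4 A 9 -> on_hand[A=46 B=58 C=22 D=20 E=34] avail[A=37 B=58 C=22 D=20 E=31] open={R3,R4}
Step 7: reserve R5 E 3 -> on_hand[A=46 B=58 C=22 D=20 E=34] avail[A=37 B=58 C=22 D=20 E=28] open={R3,R4,R5}
Step 8: cancel R3 -> on_hand[A=46 B=58 C=22 D=20 E=34] avail[A=37 B=58 C=22 D=20 E=31] open={R4,R5}
Step 9: reserve R6 B 1 -> on_hand[A=46 B=58 C=22 D=20 E=34] avail[A=37 B=57 C=22 D=20 E=31] open={R4,R5,R6}
Step 10: reserve R7 C 4 -> on_hand[A=46 B=58 C=22 D=20 E=34] avail[A=37 B=57 C=18 D=20 E=31] open={R4,R5,R6,R7}
Step 11: commit R4 -> on_hand[A=37 B=58 C=22 D=20 E=34] avail[A=37 B=57 C=18 D=20 E=31] open={R5,R6,R7}
Step 12: commit R5 -> on_hand[A=37 B=58 C=22 D=20 E=31] avail[A=37 B=57 C=18 D=20 E=31] open={R6,R7}
Step 13: cancel R7 -> on_hand[A=37 B=58 C=22 D=20 E=31] avail[A=37 B=57 C=22 D=20 E=31] open={R6}
Step 14: reserve R8 B 2 -> on_hand[A=37 B=58 C=22 D=20 E=31] avail[A=37 B=55 C=22 D=20 E=31] open={R6,R8}
Step 15: cancel R6 -> on_hand[A=37 B=58 C=22 D=20 E=31] avail[A=37 B=56 C=22 D=20 E=31] open={R8}
Step 16: commit R8 -> on_hand[A=37 B=56 C=22 D=20 E=31] avail[A=37 B=56 C=22 D=20 E=31] open={}
Step 17: reserve R9 E 8 -> on_hand[A=37 B=56 C=22 D=20 E=31] avail[A=37 B=56 C=22 D=20 E=23] open={R9}
Step 18: reserve R10 E 1 -> on_hand[A=37 B=56 C=22 D=20 E=31] avail[A=37 B=56 C=22 D=20 E=22] open={R10,R9}
Step 19: reserve R11 D 1 -> on_hand[A=37 B=56 C=22 D=20 E=31] avail[A=37 B=56 C=22 D=19 E=22] open={R10,R11,R9}
Step 20: commit R10 -> on_hand[A=37 B=56 C=22 D=20 E=30] avail[A=37 B=56 C=22 D=19 E=22] open={R11,R9}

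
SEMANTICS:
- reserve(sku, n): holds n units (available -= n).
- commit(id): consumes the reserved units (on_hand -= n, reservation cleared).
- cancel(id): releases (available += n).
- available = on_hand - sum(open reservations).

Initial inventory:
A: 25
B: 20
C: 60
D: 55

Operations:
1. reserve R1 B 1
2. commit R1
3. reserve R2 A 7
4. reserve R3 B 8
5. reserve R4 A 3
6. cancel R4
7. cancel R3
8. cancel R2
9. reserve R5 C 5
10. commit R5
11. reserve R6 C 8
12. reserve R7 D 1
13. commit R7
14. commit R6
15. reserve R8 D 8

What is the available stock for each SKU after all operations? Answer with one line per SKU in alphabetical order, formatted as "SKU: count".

Step 1: reserve R1 B 1 -> on_hand[A=25 B=20 C=60 D=55] avail[A=25 B=19 C=60 D=55] open={R1}
Step 2: commit R1 -> on_hand[A=25 B=19 C=60 D=55] avail[A=25 B=19 C=60 D=55] open={}
Step 3: reserve R2 A 7 -> on_hand[A=25 B=19 C=60 D=55] avail[A=18 B=19 C=60 D=55] open={R2}
Step 4: reserve R3 B 8 -> on_hand[A=25 B=19 C=60 D=55] avail[A=18 B=11 C=60 D=55] open={R2,R3}
Step 5: reserve R4 A 3 -> on_hand[A=25 B=19 C=60 D=55] avail[A=15 B=11 C=60 D=55] open={R2,R3,R4}
Step 6: cancel R4 -> on_hand[A=25 B=19 C=60 D=55] avail[A=18 B=11 C=60 D=55] open={R2,R3}
Step 7: cancel R3 -> on_hand[A=25 B=19 C=60 D=55] avail[A=18 B=19 C=60 D=55] open={R2}
Step 8: cancel R2 -> on_hand[A=25 B=19 C=60 D=55] avail[A=25 B=19 C=60 D=55] open={}
Step 9: reserve R5 C 5 -> on_hand[A=25 B=19 C=60 D=55] avail[A=25 B=19 C=55 D=55] open={R5}
Step 10: commit R5 -> on_hand[A=25 B=19 C=55 D=55] avail[A=25 B=19 C=55 D=55] open={}
Step 11: reserve R6 C 8 -> on_hand[A=25 B=19 C=55 D=55] avail[A=25 B=19 C=47 D=55] open={R6}
Step 12: reserve R7 D 1 -> on_hand[A=25 B=19 C=55 D=55] avail[A=25 B=19 C=47 D=54] open={R6,R7}
Step 13: commit R7 -> on_hand[A=25 B=19 C=55 D=54] avail[A=25 B=19 C=47 D=54] open={R6}
Step 14: commit R6 -> on_hand[A=25 B=19 C=47 D=54] avail[A=25 B=19 C=47 D=54] open={}
Step 15: reserve R8 D 8 -> on_hand[A=25 B=19 C=47 D=54] avail[A=25 B=19 C=47 D=46] open={R8}

Answer: A: 25
B: 19
C: 47
D: 46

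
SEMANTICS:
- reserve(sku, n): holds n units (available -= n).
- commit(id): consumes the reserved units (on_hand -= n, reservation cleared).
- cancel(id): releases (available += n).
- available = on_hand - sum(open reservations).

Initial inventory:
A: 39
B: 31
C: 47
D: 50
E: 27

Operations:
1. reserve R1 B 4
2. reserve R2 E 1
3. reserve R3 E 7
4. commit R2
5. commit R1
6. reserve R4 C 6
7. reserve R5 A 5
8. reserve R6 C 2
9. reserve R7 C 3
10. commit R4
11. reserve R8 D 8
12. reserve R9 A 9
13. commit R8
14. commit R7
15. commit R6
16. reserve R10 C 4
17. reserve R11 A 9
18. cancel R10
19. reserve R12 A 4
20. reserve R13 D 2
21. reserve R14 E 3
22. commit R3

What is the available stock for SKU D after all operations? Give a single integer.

Answer: 40

Derivation:
Step 1: reserve R1 B 4 -> on_hand[A=39 B=31 C=47 D=50 E=27] avail[A=39 B=27 C=47 D=50 E=27] open={R1}
Step 2: reserve R2 E 1 -> on_hand[A=39 B=31 C=47 D=50 E=27] avail[A=39 B=27 C=47 D=50 E=26] open={R1,R2}
Step 3: reserve R3 E 7 -> on_hand[A=39 B=31 C=47 D=50 E=27] avail[A=39 B=27 C=47 D=50 E=19] open={R1,R2,R3}
Step 4: commit R2 -> on_hand[A=39 B=31 C=47 D=50 E=26] avail[A=39 B=27 C=47 D=50 E=19] open={R1,R3}
Step 5: commit R1 -> on_hand[A=39 B=27 C=47 D=50 E=26] avail[A=39 B=27 C=47 D=50 E=19] open={R3}
Step 6: reserve R4 C 6 -> on_hand[A=39 B=27 C=47 D=50 E=26] avail[A=39 B=27 C=41 D=50 E=19] open={R3,R4}
Step 7: reserve R5 A 5 -> on_hand[A=39 B=27 C=47 D=50 E=26] avail[A=34 B=27 C=41 D=50 E=19] open={R3,R4,R5}
Step 8: reserve R6 C 2 -> on_hand[A=39 B=27 C=47 D=50 E=26] avail[A=34 B=27 C=39 D=50 E=19] open={R3,R4,R5,R6}
Step 9: reserve R7 C 3 -> on_hand[A=39 B=27 C=47 D=50 E=26] avail[A=34 B=27 C=36 D=50 E=19] open={R3,R4,R5,R6,R7}
Step 10: commit R4 -> on_hand[A=39 B=27 C=41 D=50 E=26] avail[A=34 B=27 C=36 D=50 E=19] open={R3,R5,R6,R7}
Step 11: reserve R8 D 8 -> on_hand[A=39 B=27 C=41 D=50 E=26] avail[A=34 B=27 C=36 D=42 E=19] open={R3,R5,R6,R7,R8}
Step 12: reserve R9 A 9 -> on_hand[A=39 B=27 C=41 D=50 E=26] avail[A=25 B=27 C=36 D=42 E=19] open={R3,R5,R6,R7,R8,R9}
Step 13: commit R8 -> on_hand[A=39 B=27 C=41 D=42 E=26] avail[A=25 B=27 C=36 D=42 E=19] open={R3,R5,R6,R7,R9}
Step 14: commit R7 -> on_hand[A=39 B=27 C=38 D=42 E=26] avail[A=25 B=27 C=36 D=42 E=19] open={R3,R5,R6,R9}
Step 15: commit R6 -> on_hand[A=39 B=27 C=36 D=42 E=26] avail[A=25 B=27 C=36 D=42 E=19] open={R3,R5,R9}
Step 16: reserve R10 C 4 -> on_hand[A=39 B=27 C=36 D=42 E=26] avail[A=25 B=27 C=32 D=42 E=19] open={R10,R3,R5,R9}
Step 17: reserve R11 A 9 -> on_hand[A=39 B=27 C=36 D=42 E=26] avail[A=16 B=27 C=32 D=42 E=19] open={R10,R11,R3,R5,R9}
Step 18: cancel R10 -> on_hand[A=39 B=27 C=36 D=42 E=26] avail[A=16 B=27 C=36 D=42 E=19] open={R11,R3,R5,R9}
Step 19: reserve R12 A 4 -> on_hand[A=39 B=27 C=36 D=42 E=26] avail[A=12 B=27 C=36 D=42 E=19] open={R11,R12,R3,R5,R9}
Step 20: reserve R13 D 2 -> on_hand[A=39 B=27 C=36 D=42 E=26] avail[A=12 B=27 C=36 D=40 E=19] open={R11,R12,R13,R3,R5,R9}
Step 21: reserve R14 E 3 -> on_hand[A=39 B=27 C=36 D=42 E=26] avail[A=12 B=27 C=36 D=40 E=16] open={R11,R12,R13,R14,R3,R5,R9}
Step 22: commit R3 -> on_hand[A=39 B=27 C=36 D=42 E=19] avail[A=12 B=27 C=36 D=40 E=16] open={R11,R12,R13,R14,R5,R9}
Final available[D] = 40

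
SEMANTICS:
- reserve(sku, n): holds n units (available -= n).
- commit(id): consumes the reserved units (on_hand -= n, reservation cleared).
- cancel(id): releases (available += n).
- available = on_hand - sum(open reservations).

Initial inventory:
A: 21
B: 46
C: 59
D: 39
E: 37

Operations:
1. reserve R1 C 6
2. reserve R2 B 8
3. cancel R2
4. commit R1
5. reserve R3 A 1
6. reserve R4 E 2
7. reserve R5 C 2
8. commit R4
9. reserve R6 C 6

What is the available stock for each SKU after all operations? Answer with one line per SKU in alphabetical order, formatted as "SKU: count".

Answer: A: 20
B: 46
C: 45
D: 39
E: 35

Derivation:
Step 1: reserve R1 C 6 -> on_hand[A=21 B=46 C=59 D=39 E=37] avail[A=21 B=46 C=53 D=39 E=37] open={R1}
Step 2: reserve R2 B 8 -> on_hand[A=21 B=46 C=59 D=39 E=37] avail[A=21 B=38 C=53 D=39 E=37] open={R1,R2}
Step 3: cancel R2 -> on_hand[A=21 B=46 C=59 D=39 E=37] avail[A=21 B=46 C=53 D=39 E=37] open={R1}
Step 4: commit R1 -> on_hand[A=21 B=46 C=53 D=39 E=37] avail[A=21 B=46 C=53 D=39 E=37] open={}
Step 5: reserve R3 A 1 -> on_hand[A=21 B=46 C=53 D=39 E=37] avail[A=20 B=46 C=53 D=39 E=37] open={R3}
Step 6: reserve R4 E 2 -> on_hand[A=21 B=46 C=53 D=39 E=37] avail[A=20 B=46 C=53 D=39 E=35] open={R3,R4}
Step 7: reserve R5 C 2 -> on_hand[A=21 B=46 C=53 D=39 E=37] avail[A=20 B=46 C=51 D=39 E=35] open={R3,R4,R5}
Step 8: commit R4 -> on_hand[A=21 B=46 C=53 D=39 E=35] avail[A=20 B=46 C=51 D=39 E=35] open={R3,R5}
Step 9: reserve R6 C 6 -> on_hand[A=21 B=46 C=53 D=39 E=35] avail[A=20 B=46 C=45 D=39 E=35] open={R3,R5,R6}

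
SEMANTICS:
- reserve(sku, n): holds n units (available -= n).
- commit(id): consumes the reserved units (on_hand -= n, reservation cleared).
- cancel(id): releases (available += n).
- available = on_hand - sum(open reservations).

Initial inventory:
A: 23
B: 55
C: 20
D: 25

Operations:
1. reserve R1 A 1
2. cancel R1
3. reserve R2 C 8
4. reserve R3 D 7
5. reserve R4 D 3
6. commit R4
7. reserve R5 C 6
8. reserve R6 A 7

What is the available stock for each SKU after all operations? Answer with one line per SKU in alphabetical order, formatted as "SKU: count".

Step 1: reserve R1 A 1 -> on_hand[A=23 B=55 C=20 D=25] avail[A=22 B=55 C=20 D=25] open={R1}
Step 2: cancel R1 -> on_hand[A=23 B=55 C=20 D=25] avail[A=23 B=55 C=20 D=25] open={}
Step 3: reserve R2 C 8 -> on_hand[A=23 B=55 C=20 D=25] avail[A=23 B=55 C=12 D=25] open={R2}
Step 4: reserve R3 D 7 -> on_hand[A=23 B=55 C=20 D=25] avail[A=23 B=55 C=12 D=18] open={R2,R3}
Step 5: reserve R4 D 3 -> on_hand[A=23 B=55 C=20 D=25] avail[A=23 B=55 C=12 D=15] open={R2,R3,R4}
Step 6: commit R4 -> on_hand[A=23 B=55 C=20 D=22] avail[A=23 B=55 C=12 D=15] open={R2,R3}
Step 7: reserve R5 C 6 -> on_hand[A=23 B=55 C=20 D=22] avail[A=23 B=55 C=6 D=15] open={R2,R3,R5}
Step 8: reserve R6 A 7 -> on_hand[A=23 B=55 C=20 D=22] avail[A=16 B=55 C=6 D=15] open={R2,R3,R5,R6}

Answer: A: 16
B: 55
C: 6
D: 15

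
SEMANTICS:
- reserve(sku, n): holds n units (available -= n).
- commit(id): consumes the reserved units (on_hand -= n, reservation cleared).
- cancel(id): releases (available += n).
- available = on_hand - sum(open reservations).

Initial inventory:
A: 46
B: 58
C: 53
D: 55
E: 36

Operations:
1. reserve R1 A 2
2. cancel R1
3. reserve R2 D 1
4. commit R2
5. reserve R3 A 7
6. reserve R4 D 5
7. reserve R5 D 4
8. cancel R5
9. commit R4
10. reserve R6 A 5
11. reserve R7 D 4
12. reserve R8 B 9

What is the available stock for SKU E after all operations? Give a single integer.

Step 1: reserve R1 A 2 -> on_hand[A=46 B=58 C=53 D=55 E=36] avail[A=44 B=58 C=53 D=55 E=36] open={R1}
Step 2: cancel R1 -> on_hand[A=46 B=58 C=53 D=55 E=36] avail[A=46 B=58 C=53 D=55 E=36] open={}
Step 3: reserve R2 D 1 -> on_hand[A=46 B=58 C=53 D=55 E=36] avail[A=46 B=58 C=53 D=54 E=36] open={R2}
Step 4: commit R2 -> on_hand[A=46 B=58 C=53 D=54 E=36] avail[A=46 B=58 C=53 D=54 E=36] open={}
Step 5: reserve R3 A 7 -> on_hand[A=46 B=58 C=53 D=54 E=36] avail[A=39 B=58 C=53 D=54 E=36] open={R3}
Step 6: reserve R4 D 5 -> on_hand[A=46 B=58 C=53 D=54 E=36] avail[A=39 B=58 C=53 D=49 E=36] open={R3,R4}
Step 7: reserve R5 D 4 -> on_hand[A=46 B=58 C=53 D=54 E=36] avail[A=39 B=58 C=53 D=45 E=36] open={R3,R4,R5}
Step 8: cancel R5 -> on_hand[A=46 B=58 C=53 D=54 E=36] avail[A=39 B=58 C=53 D=49 E=36] open={R3,R4}
Step 9: commit R4 -> on_hand[A=46 B=58 C=53 D=49 E=36] avail[A=39 B=58 C=53 D=49 E=36] open={R3}
Step 10: reserve R6 A 5 -> on_hand[A=46 B=58 C=53 D=49 E=36] avail[A=34 B=58 C=53 D=49 E=36] open={R3,R6}
Step 11: reserve R7 D 4 -> on_hand[A=46 B=58 C=53 D=49 E=36] avail[A=34 B=58 C=53 D=45 E=36] open={R3,R6,R7}
Step 12: reserve R8 B 9 -> on_hand[A=46 B=58 C=53 D=49 E=36] avail[A=34 B=49 C=53 D=45 E=36] open={R3,R6,R7,R8}
Final available[E] = 36

Answer: 36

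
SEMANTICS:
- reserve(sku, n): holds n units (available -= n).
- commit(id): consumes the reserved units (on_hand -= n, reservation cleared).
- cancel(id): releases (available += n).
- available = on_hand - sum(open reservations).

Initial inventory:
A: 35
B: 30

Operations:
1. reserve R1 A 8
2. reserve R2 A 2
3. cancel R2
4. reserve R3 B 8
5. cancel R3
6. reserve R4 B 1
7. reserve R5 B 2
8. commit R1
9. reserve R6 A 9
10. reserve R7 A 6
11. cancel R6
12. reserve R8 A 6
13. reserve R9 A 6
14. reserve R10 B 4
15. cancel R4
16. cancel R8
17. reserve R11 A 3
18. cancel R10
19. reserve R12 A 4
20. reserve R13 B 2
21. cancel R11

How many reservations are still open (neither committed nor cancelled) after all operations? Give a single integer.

Step 1: reserve R1 A 8 -> on_hand[A=35 B=30] avail[A=27 B=30] open={R1}
Step 2: reserve R2 A 2 -> on_hand[A=35 B=30] avail[A=25 B=30] open={R1,R2}
Step 3: cancel R2 -> on_hand[A=35 B=30] avail[A=27 B=30] open={R1}
Step 4: reserve R3 B 8 -> on_hand[A=35 B=30] avail[A=27 B=22] open={R1,R3}
Step 5: cancel R3 -> on_hand[A=35 B=30] avail[A=27 B=30] open={R1}
Step 6: reserve R4 B 1 -> on_hand[A=35 B=30] avail[A=27 B=29] open={R1,R4}
Step 7: reserve R5 B 2 -> on_hand[A=35 B=30] avail[A=27 B=27] open={R1,R4,R5}
Step 8: commit R1 -> on_hand[A=27 B=30] avail[A=27 B=27] open={R4,R5}
Step 9: reserve R6 A 9 -> on_hand[A=27 B=30] avail[A=18 B=27] open={R4,R5,R6}
Step 10: reserve R7 A 6 -> on_hand[A=27 B=30] avail[A=12 B=27] open={R4,R5,R6,R7}
Step 11: cancel R6 -> on_hand[A=27 B=30] avail[A=21 B=27] open={R4,R5,R7}
Step 12: reserve R8 A 6 -> on_hand[A=27 B=30] avail[A=15 B=27] open={R4,R5,R7,R8}
Step 13: reserve R9 A 6 -> on_hand[A=27 B=30] avail[A=9 B=27] open={R4,R5,R7,R8,R9}
Step 14: reserve R10 B 4 -> on_hand[A=27 B=30] avail[A=9 B=23] open={R10,R4,R5,R7,R8,R9}
Step 15: cancel R4 -> on_hand[A=27 B=30] avail[A=9 B=24] open={R10,R5,R7,R8,R9}
Step 16: cancel R8 -> on_hand[A=27 B=30] avail[A=15 B=24] open={R10,R5,R7,R9}
Step 17: reserve R11 A 3 -> on_hand[A=27 B=30] avail[A=12 B=24] open={R10,R11,R5,R7,R9}
Step 18: cancel R10 -> on_hand[A=27 B=30] avail[A=12 B=28] open={R11,R5,R7,R9}
Step 19: reserve R12 A 4 -> on_hand[A=27 B=30] avail[A=8 B=28] open={R11,R12,R5,R7,R9}
Step 20: reserve R13 B 2 -> on_hand[A=27 B=30] avail[A=8 B=26] open={R11,R12,R13,R5,R7,R9}
Step 21: cancel R11 -> on_hand[A=27 B=30] avail[A=11 B=26] open={R12,R13,R5,R7,R9}
Open reservations: ['R12', 'R13', 'R5', 'R7', 'R9'] -> 5

Answer: 5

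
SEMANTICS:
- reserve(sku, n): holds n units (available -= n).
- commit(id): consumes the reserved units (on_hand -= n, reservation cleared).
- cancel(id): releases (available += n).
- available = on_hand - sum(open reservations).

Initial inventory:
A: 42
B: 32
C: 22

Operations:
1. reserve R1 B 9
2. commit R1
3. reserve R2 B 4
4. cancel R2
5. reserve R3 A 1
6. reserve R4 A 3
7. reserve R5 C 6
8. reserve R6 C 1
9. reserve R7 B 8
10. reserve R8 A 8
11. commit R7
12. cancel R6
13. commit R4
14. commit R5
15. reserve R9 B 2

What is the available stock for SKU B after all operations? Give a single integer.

Answer: 13

Derivation:
Step 1: reserve R1 B 9 -> on_hand[A=42 B=32 C=22] avail[A=42 B=23 C=22] open={R1}
Step 2: commit R1 -> on_hand[A=42 B=23 C=22] avail[A=42 B=23 C=22] open={}
Step 3: reserve R2 B 4 -> on_hand[A=42 B=23 C=22] avail[A=42 B=19 C=22] open={R2}
Step 4: cancel R2 -> on_hand[A=42 B=23 C=22] avail[A=42 B=23 C=22] open={}
Step 5: reserve R3 A 1 -> on_hand[A=42 B=23 C=22] avail[A=41 B=23 C=22] open={R3}
Step 6: reserve R4 A 3 -> on_hand[A=42 B=23 C=22] avail[A=38 B=23 C=22] open={R3,R4}
Step 7: reserve R5 C 6 -> on_hand[A=42 B=23 C=22] avail[A=38 B=23 C=16] open={R3,R4,R5}
Step 8: reserve R6 C 1 -> on_hand[A=42 B=23 C=22] avail[A=38 B=23 C=15] open={R3,R4,R5,R6}
Step 9: reserve R7 B 8 -> on_hand[A=42 B=23 C=22] avail[A=38 B=15 C=15] open={R3,R4,R5,R6,R7}
Step 10: reserve R8 A 8 -> on_hand[A=42 B=23 C=22] avail[A=30 B=15 C=15] open={R3,R4,R5,R6,R7,R8}
Step 11: commit R7 -> on_hand[A=42 B=15 C=22] avail[A=30 B=15 C=15] open={R3,R4,R5,R6,R8}
Step 12: cancel R6 -> on_hand[A=42 B=15 C=22] avail[A=30 B=15 C=16] open={R3,R4,R5,R8}
Step 13: commit R4 -> on_hand[A=39 B=15 C=22] avail[A=30 B=15 C=16] open={R3,R5,R8}
Step 14: commit R5 -> on_hand[A=39 B=15 C=16] avail[A=30 B=15 C=16] open={R3,R8}
Step 15: reserve R9 B 2 -> on_hand[A=39 B=15 C=16] avail[A=30 B=13 C=16] open={R3,R8,R9}
Final available[B] = 13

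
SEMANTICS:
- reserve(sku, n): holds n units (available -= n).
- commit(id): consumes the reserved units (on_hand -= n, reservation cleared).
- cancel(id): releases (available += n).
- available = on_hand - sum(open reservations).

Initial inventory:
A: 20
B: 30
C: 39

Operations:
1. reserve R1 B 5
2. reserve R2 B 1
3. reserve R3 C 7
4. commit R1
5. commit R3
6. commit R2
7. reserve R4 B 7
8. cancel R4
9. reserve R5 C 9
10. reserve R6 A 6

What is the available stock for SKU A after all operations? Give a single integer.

Step 1: reserve R1 B 5 -> on_hand[A=20 B=30 C=39] avail[A=20 B=25 C=39] open={R1}
Step 2: reserve R2 B 1 -> on_hand[A=20 B=30 C=39] avail[A=20 B=24 C=39] open={R1,R2}
Step 3: reserve R3 C 7 -> on_hand[A=20 B=30 C=39] avail[A=20 B=24 C=32] open={R1,R2,R3}
Step 4: commit R1 -> on_hand[A=20 B=25 C=39] avail[A=20 B=24 C=32] open={R2,R3}
Step 5: commit R3 -> on_hand[A=20 B=25 C=32] avail[A=20 B=24 C=32] open={R2}
Step 6: commit R2 -> on_hand[A=20 B=24 C=32] avail[A=20 B=24 C=32] open={}
Step 7: reserve R4 B 7 -> on_hand[A=20 B=24 C=32] avail[A=20 B=17 C=32] open={R4}
Step 8: cancel R4 -> on_hand[A=20 B=24 C=32] avail[A=20 B=24 C=32] open={}
Step 9: reserve R5 C 9 -> on_hand[A=20 B=24 C=32] avail[A=20 B=24 C=23] open={R5}
Step 10: reserve R6 A 6 -> on_hand[A=20 B=24 C=32] avail[A=14 B=24 C=23] open={R5,R6}
Final available[A] = 14

Answer: 14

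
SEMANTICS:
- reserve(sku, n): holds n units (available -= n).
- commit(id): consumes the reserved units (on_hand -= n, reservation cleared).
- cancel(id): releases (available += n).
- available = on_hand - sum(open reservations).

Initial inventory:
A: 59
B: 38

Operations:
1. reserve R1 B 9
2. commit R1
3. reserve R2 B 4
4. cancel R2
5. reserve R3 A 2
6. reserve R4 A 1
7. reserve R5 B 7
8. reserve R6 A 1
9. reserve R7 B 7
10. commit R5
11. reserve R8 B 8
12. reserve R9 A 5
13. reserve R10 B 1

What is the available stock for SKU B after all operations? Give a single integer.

Step 1: reserve R1 B 9 -> on_hand[A=59 B=38] avail[A=59 B=29] open={R1}
Step 2: commit R1 -> on_hand[A=59 B=29] avail[A=59 B=29] open={}
Step 3: reserve R2 B 4 -> on_hand[A=59 B=29] avail[A=59 B=25] open={R2}
Step 4: cancel R2 -> on_hand[A=59 B=29] avail[A=59 B=29] open={}
Step 5: reserve R3 A 2 -> on_hand[A=59 B=29] avail[A=57 B=29] open={R3}
Step 6: reserve R4 A 1 -> on_hand[A=59 B=29] avail[A=56 B=29] open={R3,R4}
Step 7: reserve R5 B 7 -> on_hand[A=59 B=29] avail[A=56 B=22] open={R3,R4,R5}
Step 8: reserve R6 A 1 -> on_hand[A=59 B=29] avail[A=55 B=22] open={R3,R4,R5,R6}
Step 9: reserve R7 B 7 -> on_hand[A=59 B=29] avail[A=55 B=15] open={R3,R4,R5,R6,R7}
Step 10: commit R5 -> on_hand[A=59 B=22] avail[A=55 B=15] open={R3,R4,R6,R7}
Step 11: reserve R8 B 8 -> on_hand[A=59 B=22] avail[A=55 B=7] open={R3,R4,R6,R7,R8}
Step 12: reserve R9 A 5 -> on_hand[A=59 B=22] avail[A=50 B=7] open={R3,R4,R6,R7,R8,R9}
Step 13: reserve R10 B 1 -> on_hand[A=59 B=22] avail[A=50 B=6] open={R10,R3,R4,R6,R7,R8,R9}
Final available[B] = 6

Answer: 6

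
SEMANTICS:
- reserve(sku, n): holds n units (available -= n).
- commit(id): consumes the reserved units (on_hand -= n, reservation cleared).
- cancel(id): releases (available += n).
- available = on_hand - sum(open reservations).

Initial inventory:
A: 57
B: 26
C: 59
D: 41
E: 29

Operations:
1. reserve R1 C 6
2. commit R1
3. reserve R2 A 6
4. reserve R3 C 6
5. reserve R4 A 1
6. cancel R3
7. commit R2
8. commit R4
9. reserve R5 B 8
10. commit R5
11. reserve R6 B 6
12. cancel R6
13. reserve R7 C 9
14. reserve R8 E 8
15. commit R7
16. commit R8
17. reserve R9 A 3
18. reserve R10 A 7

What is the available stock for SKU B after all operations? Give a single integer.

Answer: 18

Derivation:
Step 1: reserve R1 C 6 -> on_hand[A=57 B=26 C=59 D=41 E=29] avail[A=57 B=26 C=53 D=41 E=29] open={R1}
Step 2: commit R1 -> on_hand[A=57 B=26 C=53 D=41 E=29] avail[A=57 B=26 C=53 D=41 E=29] open={}
Step 3: reserve R2 A 6 -> on_hand[A=57 B=26 C=53 D=41 E=29] avail[A=51 B=26 C=53 D=41 E=29] open={R2}
Step 4: reserve R3 C 6 -> on_hand[A=57 B=26 C=53 D=41 E=29] avail[A=51 B=26 C=47 D=41 E=29] open={R2,R3}
Step 5: reserve R4 A 1 -> on_hand[A=57 B=26 C=53 D=41 E=29] avail[A=50 B=26 C=47 D=41 E=29] open={R2,R3,R4}
Step 6: cancel R3 -> on_hand[A=57 B=26 C=53 D=41 E=29] avail[A=50 B=26 C=53 D=41 E=29] open={R2,R4}
Step 7: commit R2 -> on_hand[A=51 B=26 C=53 D=41 E=29] avail[A=50 B=26 C=53 D=41 E=29] open={R4}
Step 8: commit R4 -> on_hand[A=50 B=26 C=53 D=41 E=29] avail[A=50 B=26 C=53 D=41 E=29] open={}
Step 9: reserve R5 B 8 -> on_hand[A=50 B=26 C=53 D=41 E=29] avail[A=50 B=18 C=53 D=41 E=29] open={R5}
Step 10: commit R5 -> on_hand[A=50 B=18 C=53 D=41 E=29] avail[A=50 B=18 C=53 D=41 E=29] open={}
Step 11: reserve R6 B 6 -> on_hand[A=50 B=18 C=53 D=41 E=29] avail[A=50 B=12 C=53 D=41 E=29] open={R6}
Step 12: cancel R6 -> on_hand[A=50 B=18 C=53 D=41 E=29] avail[A=50 B=18 C=53 D=41 E=29] open={}
Step 13: reserve R7 C 9 -> on_hand[A=50 B=18 C=53 D=41 E=29] avail[A=50 B=18 C=44 D=41 E=29] open={R7}
Step 14: reserve R8 E 8 -> on_hand[A=50 B=18 C=53 D=41 E=29] avail[A=50 B=18 C=44 D=41 E=21] open={R7,R8}
Step 15: commit R7 -> on_hand[A=50 B=18 C=44 D=41 E=29] avail[A=50 B=18 C=44 D=41 E=21] open={R8}
Step 16: commit R8 -> on_hand[A=50 B=18 C=44 D=41 E=21] avail[A=50 B=18 C=44 D=41 E=21] open={}
Step 17: reserve R9 A 3 -> on_hand[A=50 B=18 C=44 D=41 E=21] avail[A=47 B=18 C=44 D=41 E=21] open={R9}
Step 18: reserve R10 A 7 -> on_hand[A=50 B=18 C=44 D=41 E=21] avail[A=40 B=18 C=44 D=41 E=21] open={R10,R9}
Final available[B] = 18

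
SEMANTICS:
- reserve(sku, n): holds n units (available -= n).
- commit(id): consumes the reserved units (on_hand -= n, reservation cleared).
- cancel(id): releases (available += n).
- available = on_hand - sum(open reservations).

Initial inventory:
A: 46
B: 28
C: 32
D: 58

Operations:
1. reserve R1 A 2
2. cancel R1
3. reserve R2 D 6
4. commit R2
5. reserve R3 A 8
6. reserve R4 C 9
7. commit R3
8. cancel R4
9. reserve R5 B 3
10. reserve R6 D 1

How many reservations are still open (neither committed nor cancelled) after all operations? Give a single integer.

Answer: 2

Derivation:
Step 1: reserve R1 A 2 -> on_hand[A=46 B=28 C=32 D=58] avail[A=44 B=28 C=32 D=58] open={R1}
Step 2: cancel R1 -> on_hand[A=46 B=28 C=32 D=58] avail[A=46 B=28 C=32 D=58] open={}
Step 3: reserve R2 D 6 -> on_hand[A=46 B=28 C=32 D=58] avail[A=46 B=28 C=32 D=52] open={R2}
Step 4: commit R2 -> on_hand[A=46 B=28 C=32 D=52] avail[A=46 B=28 C=32 D=52] open={}
Step 5: reserve R3 A 8 -> on_hand[A=46 B=28 C=32 D=52] avail[A=38 B=28 C=32 D=52] open={R3}
Step 6: reserve R4 C 9 -> on_hand[A=46 B=28 C=32 D=52] avail[A=38 B=28 C=23 D=52] open={R3,R4}
Step 7: commit R3 -> on_hand[A=38 B=28 C=32 D=52] avail[A=38 B=28 C=23 D=52] open={R4}
Step 8: cancel R4 -> on_hand[A=38 B=28 C=32 D=52] avail[A=38 B=28 C=32 D=52] open={}
Step 9: reserve R5 B 3 -> on_hand[A=38 B=28 C=32 D=52] avail[A=38 B=25 C=32 D=52] open={R5}
Step 10: reserve R6 D 1 -> on_hand[A=38 B=28 C=32 D=52] avail[A=38 B=25 C=32 D=51] open={R5,R6}
Open reservations: ['R5', 'R6'] -> 2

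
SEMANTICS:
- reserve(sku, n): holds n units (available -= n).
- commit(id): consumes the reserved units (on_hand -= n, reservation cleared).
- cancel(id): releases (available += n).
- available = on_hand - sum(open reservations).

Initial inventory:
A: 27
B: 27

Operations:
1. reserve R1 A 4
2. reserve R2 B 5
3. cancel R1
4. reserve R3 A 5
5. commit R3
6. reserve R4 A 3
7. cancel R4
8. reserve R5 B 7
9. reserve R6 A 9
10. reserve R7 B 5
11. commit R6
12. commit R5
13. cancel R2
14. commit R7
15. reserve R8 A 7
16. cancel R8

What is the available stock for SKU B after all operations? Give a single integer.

Step 1: reserve R1 A 4 -> on_hand[A=27 B=27] avail[A=23 B=27] open={R1}
Step 2: reserve R2 B 5 -> on_hand[A=27 B=27] avail[A=23 B=22] open={R1,R2}
Step 3: cancel R1 -> on_hand[A=27 B=27] avail[A=27 B=22] open={R2}
Step 4: reserve R3 A 5 -> on_hand[A=27 B=27] avail[A=22 B=22] open={R2,R3}
Step 5: commit R3 -> on_hand[A=22 B=27] avail[A=22 B=22] open={R2}
Step 6: reserve R4 A 3 -> on_hand[A=22 B=27] avail[A=19 B=22] open={R2,R4}
Step 7: cancel R4 -> on_hand[A=22 B=27] avail[A=22 B=22] open={R2}
Step 8: reserve R5 B 7 -> on_hand[A=22 B=27] avail[A=22 B=15] open={R2,R5}
Step 9: reserve R6 A 9 -> on_hand[A=22 B=27] avail[A=13 B=15] open={R2,R5,R6}
Step 10: reserve R7 B 5 -> on_hand[A=22 B=27] avail[A=13 B=10] open={R2,R5,R6,R7}
Step 11: commit R6 -> on_hand[A=13 B=27] avail[A=13 B=10] open={R2,R5,R7}
Step 12: commit R5 -> on_hand[A=13 B=20] avail[A=13 B=10] open={R2,R7}
Step 13: cancel R2 -> on_hand[A=13 B=20] avail[A=13 B=15] open={R7}
Step 14: commit R7 -> on_hand[A=13 B=15] avail[A=13 B=15] open={}
Step 15: reserve R8 A 7 -> on_hand[A=13 B=15] avail[A=6 B=15] open={R8}
Step 16: cancel R8 -> on_hand[A=13 B=15] avail[A=13 B=15] open={}
Final available[B] = 15

Answer: 15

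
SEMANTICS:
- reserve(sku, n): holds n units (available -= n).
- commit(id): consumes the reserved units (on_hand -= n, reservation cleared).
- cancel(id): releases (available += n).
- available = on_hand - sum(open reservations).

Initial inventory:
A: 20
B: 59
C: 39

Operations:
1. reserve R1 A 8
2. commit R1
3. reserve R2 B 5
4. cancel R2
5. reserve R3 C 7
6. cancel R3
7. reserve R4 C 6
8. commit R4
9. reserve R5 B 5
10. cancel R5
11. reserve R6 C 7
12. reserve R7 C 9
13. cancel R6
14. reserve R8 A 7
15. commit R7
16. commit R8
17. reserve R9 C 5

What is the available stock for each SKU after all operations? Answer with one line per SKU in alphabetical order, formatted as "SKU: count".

Answer: A: 5
B: 59
C: 19

Derivation:
Step 1: reserve R1 A 8 -> on_hand[A=20 B=59 C=39] avail[A=12 B=59 C=39] open={R1}
Step 2: commit R1 -> on_hand[A=12 B=59 C=39] avail[A=12 B=59 C=39] open={}
Step 3: reserve R2 B 5 -> on_hand[A=12 B=59 C=39] avail[A=12 B=54 C=39] open={R2}
Step 4: cancel R2 -> on_hand[A=12 B=59 C=39] avail[A=12 B=59 C=39] open={}
Step 5: reserve R3 C 7 -> on_hand[A=12 B=59 C=39] avail[A=12 B=59 C=32] open={R3}
Step 6: cancel R3 -> on_hand[A=12 B=59 C=39] avail[A=12 B=59 C=39] open={}
Step 7: reserve R4 C 6 -> on_hand[A=12 B=59 C=39] avail[A=12 B=59 C=33] open={R4}
Step 8: commit R4 -> on_hand[A=12 B=59 C=33] avail[A=12 B=59 C=33] open={}
Step 9: reserve R5 B 5 -> on_hand[A=12 B=59 C=33] avail[A=12 B=54 C=33] open={R5}
Step 10: cancel R5 -> on_hand[A=12 B=59 C=33] avail[A=12 B=59 C=33] open={}
Step 11: reserve R6 C 7 -> on_hand[A=12 B=59 C=33] avail[A=12 B=59 C=26] open={R6}
Step 12: reserve R7 C 9 -> on_hand[A=12 B=59 C=33] avail[A=12 B=59 C=17] open={R6,R7}
Step 13: cancel R6 -> on_hand[A=12 B=59 C=33] avail[A=12 B=59 C=24] open={R7}
Step 14: reserve R8 A 7 -> on_hand[A=12 B=59 C=33] avail[A=5 B=59 C=24] open={R7,R8}
Step 15: commit R7 -> on_hand[A=12 B=59 C=24] avail[A=5 B=59 C=24] open={R8}
Step 16: commit R8 -> on_hand[A=5 B=59 C=24] avail[A=5 B=59 C=24] open={}
Step 17: reserve R9 C 5 -> on_hand[A=5 B=59 C=24] avail[A=5 B=59 C=19] open={R9}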